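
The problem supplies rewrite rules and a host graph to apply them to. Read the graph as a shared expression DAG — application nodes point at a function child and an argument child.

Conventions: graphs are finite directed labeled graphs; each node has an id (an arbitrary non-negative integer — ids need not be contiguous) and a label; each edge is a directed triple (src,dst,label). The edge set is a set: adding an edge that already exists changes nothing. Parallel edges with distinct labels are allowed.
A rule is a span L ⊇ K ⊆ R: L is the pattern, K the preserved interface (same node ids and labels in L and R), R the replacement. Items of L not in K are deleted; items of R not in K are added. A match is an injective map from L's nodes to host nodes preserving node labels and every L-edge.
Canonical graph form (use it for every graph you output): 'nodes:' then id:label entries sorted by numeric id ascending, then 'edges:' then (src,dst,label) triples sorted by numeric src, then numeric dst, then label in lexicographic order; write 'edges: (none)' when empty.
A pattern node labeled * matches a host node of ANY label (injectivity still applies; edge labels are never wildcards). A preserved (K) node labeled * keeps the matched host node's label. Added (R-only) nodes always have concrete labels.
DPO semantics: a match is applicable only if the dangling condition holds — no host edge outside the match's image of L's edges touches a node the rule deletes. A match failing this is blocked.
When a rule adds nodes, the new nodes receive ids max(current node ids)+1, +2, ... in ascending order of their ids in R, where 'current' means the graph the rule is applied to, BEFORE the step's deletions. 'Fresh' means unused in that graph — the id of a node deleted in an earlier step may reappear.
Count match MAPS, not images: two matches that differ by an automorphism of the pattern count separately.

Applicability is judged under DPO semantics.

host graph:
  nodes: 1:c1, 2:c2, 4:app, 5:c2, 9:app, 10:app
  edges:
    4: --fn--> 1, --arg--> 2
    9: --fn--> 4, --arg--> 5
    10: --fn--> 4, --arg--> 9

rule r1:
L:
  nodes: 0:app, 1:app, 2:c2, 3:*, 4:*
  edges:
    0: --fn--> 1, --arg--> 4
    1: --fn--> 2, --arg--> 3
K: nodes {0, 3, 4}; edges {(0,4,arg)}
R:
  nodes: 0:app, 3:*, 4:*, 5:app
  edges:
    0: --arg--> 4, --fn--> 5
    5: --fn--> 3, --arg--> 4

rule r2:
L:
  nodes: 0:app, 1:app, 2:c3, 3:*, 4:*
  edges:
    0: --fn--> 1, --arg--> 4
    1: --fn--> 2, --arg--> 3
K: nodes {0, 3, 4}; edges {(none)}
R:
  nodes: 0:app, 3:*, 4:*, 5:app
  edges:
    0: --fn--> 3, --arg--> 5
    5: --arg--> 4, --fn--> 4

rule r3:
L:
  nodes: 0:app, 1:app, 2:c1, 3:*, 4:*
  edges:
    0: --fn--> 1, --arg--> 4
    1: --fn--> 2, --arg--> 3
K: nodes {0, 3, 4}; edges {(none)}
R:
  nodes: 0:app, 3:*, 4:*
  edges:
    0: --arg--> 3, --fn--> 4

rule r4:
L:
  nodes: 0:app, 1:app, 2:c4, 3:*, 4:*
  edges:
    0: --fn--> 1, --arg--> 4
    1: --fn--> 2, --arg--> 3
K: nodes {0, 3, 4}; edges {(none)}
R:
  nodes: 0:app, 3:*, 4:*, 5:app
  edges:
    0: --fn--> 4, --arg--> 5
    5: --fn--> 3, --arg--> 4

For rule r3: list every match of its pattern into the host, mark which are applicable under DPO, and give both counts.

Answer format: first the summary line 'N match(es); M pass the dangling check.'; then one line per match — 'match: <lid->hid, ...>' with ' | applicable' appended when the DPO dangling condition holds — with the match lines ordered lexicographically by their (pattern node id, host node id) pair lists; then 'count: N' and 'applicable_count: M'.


2 match(es); 0 pass the dangling check.
match: 0->9, 1->4, 2->1, 3->2, 4->5
match: 0->10, 1->4, 2->1, 3->2, 4->9
count: 2
applicable_count: 0


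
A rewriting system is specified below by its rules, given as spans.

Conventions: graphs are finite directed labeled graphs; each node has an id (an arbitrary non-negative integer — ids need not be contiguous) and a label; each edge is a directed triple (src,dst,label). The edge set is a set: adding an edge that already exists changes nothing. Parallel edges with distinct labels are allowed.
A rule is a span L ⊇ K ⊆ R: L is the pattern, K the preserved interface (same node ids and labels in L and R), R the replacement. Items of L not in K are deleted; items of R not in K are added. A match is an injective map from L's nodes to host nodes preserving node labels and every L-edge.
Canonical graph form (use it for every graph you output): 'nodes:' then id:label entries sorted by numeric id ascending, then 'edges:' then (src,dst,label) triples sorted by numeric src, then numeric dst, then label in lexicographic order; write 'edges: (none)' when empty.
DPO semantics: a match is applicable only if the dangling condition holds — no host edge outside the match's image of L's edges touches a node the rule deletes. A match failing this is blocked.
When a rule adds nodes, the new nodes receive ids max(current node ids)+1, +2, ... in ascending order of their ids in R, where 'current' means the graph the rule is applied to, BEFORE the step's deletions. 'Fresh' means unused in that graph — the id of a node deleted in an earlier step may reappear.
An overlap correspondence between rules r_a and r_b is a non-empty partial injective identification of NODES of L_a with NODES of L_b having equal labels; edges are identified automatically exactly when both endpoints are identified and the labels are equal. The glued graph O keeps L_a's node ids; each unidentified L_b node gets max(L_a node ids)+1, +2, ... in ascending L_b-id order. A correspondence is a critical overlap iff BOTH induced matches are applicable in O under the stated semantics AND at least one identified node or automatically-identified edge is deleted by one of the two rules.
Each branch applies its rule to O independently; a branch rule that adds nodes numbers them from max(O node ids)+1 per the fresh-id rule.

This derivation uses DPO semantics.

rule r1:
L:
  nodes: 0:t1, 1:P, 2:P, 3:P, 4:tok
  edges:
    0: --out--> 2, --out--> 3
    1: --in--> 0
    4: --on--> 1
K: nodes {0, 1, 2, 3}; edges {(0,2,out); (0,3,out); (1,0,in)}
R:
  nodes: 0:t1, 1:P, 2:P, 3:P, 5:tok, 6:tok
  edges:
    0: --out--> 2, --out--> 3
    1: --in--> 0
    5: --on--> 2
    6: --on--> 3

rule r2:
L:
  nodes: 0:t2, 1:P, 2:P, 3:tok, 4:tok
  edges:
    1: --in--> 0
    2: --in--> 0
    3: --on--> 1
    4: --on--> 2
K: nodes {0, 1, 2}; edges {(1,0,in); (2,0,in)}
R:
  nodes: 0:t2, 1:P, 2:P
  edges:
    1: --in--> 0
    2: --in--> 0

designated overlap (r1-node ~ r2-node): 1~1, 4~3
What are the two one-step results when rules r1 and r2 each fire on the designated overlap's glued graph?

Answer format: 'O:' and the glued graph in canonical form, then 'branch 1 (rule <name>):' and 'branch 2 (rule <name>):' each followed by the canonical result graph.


O:
nodes: 0:t1, 1:P, 2:P, 3:P, 4:tok, 5:t2, 6:P, 7:tok
edges: (0,2,out); (0,3,out); (1,0,in); (1,5,in); (4,1,on); (6,5,in); (7,6,on)
branch 1 (rule r1):
nodes: 0:t1, 1:P, 2:P, 3:P, 5:t2, 6:P, 7:tok, 8:tok, 9:tok
edges: (0,2,out); (0,3,out); (1,0,in); (1,5,in); (6,5,in); (7,6,on); (8,2,on); (9,3,on)
branch 2 (rule r2):
nodes: 0:t1, 1:P, 2:P, 3:P, 5:t2, 6:P
edges: (0,2,out); (0,3,out); (1,0,in); (1,5,in); (6,5,in)


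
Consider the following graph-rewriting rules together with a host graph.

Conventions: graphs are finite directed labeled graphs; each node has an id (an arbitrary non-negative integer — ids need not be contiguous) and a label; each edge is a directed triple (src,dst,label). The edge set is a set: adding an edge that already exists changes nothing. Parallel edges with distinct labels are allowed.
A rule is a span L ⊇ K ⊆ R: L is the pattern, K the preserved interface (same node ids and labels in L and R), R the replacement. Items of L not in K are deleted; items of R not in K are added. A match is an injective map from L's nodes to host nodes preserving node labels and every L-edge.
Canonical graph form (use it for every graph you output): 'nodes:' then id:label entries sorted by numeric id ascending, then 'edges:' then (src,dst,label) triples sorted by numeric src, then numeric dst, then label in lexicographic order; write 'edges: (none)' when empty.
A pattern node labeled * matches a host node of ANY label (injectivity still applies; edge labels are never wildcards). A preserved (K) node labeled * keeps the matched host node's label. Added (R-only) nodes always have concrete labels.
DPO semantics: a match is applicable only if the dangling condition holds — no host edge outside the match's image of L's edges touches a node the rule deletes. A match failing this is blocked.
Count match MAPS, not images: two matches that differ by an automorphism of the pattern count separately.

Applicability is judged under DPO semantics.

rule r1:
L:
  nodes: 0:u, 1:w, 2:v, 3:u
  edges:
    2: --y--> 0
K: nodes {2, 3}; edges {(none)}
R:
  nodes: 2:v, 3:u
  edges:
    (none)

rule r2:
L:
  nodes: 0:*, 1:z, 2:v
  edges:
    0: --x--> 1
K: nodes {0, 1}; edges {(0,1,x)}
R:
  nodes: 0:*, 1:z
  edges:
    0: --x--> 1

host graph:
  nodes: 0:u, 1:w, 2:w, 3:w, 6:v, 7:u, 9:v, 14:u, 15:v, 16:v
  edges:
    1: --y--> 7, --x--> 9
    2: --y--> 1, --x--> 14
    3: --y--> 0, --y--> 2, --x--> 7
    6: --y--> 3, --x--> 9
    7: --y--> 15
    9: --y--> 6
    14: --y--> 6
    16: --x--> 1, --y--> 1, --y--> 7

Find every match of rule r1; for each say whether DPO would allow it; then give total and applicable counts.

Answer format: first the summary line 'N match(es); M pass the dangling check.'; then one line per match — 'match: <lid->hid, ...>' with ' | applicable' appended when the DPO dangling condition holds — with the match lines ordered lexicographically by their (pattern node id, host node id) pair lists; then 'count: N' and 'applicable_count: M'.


6 match(es); 0 pass the dangling check.
match: 0->7, 1->1, 2->16, 3->0
match: 0->7, 1->1, 2->16, 3->14
match: 0->7, 1->2, 2->16, 3->0
match: 0->7, 1->2, 2->16, 3->14
match: 0->7, 1->3, 2->16, 3->0
match: 0->7, 1->3, 2->16, 3->14
count: 6
applicable_count: 0


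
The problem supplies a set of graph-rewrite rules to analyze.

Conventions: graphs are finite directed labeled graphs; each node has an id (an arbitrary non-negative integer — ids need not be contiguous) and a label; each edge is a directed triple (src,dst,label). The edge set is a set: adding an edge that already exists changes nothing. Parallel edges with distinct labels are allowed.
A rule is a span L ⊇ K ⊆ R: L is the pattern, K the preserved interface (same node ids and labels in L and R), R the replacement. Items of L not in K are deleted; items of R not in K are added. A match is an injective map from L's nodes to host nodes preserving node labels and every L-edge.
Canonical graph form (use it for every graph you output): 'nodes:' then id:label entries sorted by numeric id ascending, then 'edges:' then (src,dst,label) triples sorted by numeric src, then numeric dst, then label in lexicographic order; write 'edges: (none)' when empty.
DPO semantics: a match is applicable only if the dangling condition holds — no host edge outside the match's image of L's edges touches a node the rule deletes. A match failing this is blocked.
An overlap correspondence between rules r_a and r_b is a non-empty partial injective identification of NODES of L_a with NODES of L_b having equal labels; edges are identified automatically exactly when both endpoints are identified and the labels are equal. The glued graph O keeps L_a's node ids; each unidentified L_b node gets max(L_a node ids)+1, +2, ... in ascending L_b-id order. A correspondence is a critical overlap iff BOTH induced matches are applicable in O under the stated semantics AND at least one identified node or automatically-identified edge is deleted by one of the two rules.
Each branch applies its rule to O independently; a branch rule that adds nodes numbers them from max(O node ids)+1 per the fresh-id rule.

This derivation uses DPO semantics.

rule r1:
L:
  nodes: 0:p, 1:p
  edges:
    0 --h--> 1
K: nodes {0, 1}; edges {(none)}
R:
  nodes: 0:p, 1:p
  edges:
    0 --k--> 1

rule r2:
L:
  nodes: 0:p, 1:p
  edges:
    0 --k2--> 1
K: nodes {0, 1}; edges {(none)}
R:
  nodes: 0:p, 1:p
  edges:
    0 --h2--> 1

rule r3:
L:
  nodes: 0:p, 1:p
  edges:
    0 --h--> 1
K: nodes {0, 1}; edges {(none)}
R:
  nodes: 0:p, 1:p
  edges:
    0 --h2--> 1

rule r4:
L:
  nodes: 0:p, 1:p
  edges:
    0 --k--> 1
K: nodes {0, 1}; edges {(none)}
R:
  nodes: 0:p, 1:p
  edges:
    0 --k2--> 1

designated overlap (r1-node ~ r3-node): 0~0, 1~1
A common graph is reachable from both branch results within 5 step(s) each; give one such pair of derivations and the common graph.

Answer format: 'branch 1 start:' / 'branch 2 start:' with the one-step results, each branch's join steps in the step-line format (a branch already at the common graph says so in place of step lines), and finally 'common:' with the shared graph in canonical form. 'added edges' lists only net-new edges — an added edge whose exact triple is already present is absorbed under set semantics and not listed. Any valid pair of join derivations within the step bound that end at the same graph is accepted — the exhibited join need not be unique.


branch 1 start:
nodes: 0:p, 1:p
edges: (0,1,k)
branch 2 start:
nodes: 0:p, 1:p
edges: (0,1,h2)
branch 1 step 1: rule r4; match: 0->0, 1->1; deleted nodes (none); deleted edges (0,1,k); added nodes (none); added edges (0,1,k2); result: nodes: 0:p, 1:p edges: (0,1,k2)
branch 1 step 2: rule r2; match: 0->0, 1->1; deleted nodes (none); deleted edges (0,1,k2); added nodes (none); added edges (0,1,h2); result: nodes: 0:p, 1:p edges: (0,1,h2)
branch 2: already at the common graph (0 steps)
common:
nodes: 0:p, 1:p
edges: (0,1,h2)


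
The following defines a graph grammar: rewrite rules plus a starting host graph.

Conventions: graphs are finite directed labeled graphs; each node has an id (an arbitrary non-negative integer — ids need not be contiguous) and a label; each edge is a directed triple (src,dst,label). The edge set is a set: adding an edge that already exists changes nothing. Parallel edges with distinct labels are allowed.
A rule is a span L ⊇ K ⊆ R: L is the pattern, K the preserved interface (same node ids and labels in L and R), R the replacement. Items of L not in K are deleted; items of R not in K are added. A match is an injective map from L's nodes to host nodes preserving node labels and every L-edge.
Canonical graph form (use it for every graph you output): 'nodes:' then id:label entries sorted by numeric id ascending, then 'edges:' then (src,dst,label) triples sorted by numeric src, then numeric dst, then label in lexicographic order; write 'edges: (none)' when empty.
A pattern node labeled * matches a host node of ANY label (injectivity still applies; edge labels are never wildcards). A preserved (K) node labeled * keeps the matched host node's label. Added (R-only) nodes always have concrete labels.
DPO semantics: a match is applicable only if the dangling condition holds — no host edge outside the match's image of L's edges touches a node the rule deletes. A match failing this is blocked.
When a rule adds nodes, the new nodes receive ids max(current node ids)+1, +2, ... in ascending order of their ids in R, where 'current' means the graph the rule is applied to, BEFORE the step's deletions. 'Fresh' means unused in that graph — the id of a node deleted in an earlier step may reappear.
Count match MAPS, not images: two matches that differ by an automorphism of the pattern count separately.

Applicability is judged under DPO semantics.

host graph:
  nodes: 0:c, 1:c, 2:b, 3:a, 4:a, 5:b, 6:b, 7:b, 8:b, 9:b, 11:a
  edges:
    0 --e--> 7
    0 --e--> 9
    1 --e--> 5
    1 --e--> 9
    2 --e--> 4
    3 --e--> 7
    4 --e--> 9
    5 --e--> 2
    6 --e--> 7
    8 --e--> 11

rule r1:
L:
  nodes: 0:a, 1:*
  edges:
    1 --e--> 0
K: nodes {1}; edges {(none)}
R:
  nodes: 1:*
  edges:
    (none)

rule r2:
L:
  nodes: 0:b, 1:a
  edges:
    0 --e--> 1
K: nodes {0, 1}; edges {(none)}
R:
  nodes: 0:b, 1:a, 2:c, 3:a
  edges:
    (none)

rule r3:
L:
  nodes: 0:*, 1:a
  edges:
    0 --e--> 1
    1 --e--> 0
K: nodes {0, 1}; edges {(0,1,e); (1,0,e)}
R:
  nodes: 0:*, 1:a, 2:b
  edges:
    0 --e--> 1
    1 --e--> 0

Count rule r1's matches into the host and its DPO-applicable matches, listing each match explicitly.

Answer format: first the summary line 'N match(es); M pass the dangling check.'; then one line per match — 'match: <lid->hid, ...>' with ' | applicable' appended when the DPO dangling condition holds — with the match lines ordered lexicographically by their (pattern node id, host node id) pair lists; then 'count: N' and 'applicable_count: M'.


2 match(es); 1 pass the dangling check.
match: 0->4, 1->2
match: 0->11, 1->8 | applicable
count: 2
applicable_count: 1


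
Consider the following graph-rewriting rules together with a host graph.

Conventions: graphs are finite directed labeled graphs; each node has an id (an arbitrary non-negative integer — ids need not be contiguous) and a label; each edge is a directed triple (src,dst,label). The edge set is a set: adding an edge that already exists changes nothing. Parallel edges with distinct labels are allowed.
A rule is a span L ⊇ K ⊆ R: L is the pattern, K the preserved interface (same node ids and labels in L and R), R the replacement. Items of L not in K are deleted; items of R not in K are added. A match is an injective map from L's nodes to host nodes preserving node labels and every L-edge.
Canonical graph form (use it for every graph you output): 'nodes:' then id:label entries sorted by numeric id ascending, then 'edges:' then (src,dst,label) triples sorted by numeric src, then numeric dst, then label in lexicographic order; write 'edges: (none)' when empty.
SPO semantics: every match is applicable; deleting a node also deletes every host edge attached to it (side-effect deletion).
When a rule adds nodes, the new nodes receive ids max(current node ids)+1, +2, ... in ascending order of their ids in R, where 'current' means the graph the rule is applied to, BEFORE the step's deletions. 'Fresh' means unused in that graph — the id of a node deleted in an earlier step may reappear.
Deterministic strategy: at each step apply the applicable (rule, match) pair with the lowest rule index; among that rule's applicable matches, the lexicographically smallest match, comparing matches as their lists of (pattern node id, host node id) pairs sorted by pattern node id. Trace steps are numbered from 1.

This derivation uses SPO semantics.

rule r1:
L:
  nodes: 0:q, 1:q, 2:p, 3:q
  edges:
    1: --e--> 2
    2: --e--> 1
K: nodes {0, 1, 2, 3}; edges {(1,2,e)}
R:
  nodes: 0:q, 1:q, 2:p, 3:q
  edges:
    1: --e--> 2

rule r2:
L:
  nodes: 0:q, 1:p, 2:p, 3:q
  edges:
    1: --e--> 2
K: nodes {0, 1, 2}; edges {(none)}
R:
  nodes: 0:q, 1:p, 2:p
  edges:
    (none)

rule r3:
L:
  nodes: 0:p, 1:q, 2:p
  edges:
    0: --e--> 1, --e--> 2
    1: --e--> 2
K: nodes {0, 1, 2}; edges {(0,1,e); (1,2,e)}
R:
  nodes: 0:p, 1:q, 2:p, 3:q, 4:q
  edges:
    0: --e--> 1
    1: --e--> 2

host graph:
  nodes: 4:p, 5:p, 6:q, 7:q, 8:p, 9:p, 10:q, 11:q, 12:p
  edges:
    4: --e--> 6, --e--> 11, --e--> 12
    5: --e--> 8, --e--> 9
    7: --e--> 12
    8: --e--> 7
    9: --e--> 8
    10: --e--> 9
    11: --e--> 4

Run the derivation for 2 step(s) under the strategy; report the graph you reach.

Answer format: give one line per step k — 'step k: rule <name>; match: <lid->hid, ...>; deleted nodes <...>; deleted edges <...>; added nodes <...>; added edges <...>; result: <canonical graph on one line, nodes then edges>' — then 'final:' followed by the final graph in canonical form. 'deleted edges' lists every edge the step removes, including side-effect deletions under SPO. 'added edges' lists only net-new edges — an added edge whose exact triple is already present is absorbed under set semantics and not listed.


step 1: rule r1; match: 0->6, 1->11, 2->4, 3->7; deleted nodes (none); deleted edges (4,11,e); added nodes (none); added edges (none); result: nodes: 4:p, 5:p, 6:q, 7:q, 8:p, 9:p, 10:q, 11:q, 12:p edges: (4,6,e); (4,12,e); (5,8,e); (5,9,e); (7,12,e); (8,7,e); (9,8,e); (10,9,e); (11,4,e)
step 2: rule r2; match: 0->6, 1->4, 2->12, 3->7; deleted nodes 7; deleted edges (4,12,e); (7,12,e); (8,7,e); added nodes (none); added edges (none); result: nodes: 4:p, 5:p, 6:q, 8:p, 9:p, 10:q, 11:q, 12:p edges: (4,6,e); (5,8,e); (5,9,e); (9,8,e); (10,9,e); (11,4,e)
final:
nodes: 4:p, 5:p, 6:q, 8:p, 9:p, 10:q, 11:q, 12:p
edges: (4,6,e); (5,8,e); (5,9,e); (9,8,e); (10,9,e); (11,4,e)


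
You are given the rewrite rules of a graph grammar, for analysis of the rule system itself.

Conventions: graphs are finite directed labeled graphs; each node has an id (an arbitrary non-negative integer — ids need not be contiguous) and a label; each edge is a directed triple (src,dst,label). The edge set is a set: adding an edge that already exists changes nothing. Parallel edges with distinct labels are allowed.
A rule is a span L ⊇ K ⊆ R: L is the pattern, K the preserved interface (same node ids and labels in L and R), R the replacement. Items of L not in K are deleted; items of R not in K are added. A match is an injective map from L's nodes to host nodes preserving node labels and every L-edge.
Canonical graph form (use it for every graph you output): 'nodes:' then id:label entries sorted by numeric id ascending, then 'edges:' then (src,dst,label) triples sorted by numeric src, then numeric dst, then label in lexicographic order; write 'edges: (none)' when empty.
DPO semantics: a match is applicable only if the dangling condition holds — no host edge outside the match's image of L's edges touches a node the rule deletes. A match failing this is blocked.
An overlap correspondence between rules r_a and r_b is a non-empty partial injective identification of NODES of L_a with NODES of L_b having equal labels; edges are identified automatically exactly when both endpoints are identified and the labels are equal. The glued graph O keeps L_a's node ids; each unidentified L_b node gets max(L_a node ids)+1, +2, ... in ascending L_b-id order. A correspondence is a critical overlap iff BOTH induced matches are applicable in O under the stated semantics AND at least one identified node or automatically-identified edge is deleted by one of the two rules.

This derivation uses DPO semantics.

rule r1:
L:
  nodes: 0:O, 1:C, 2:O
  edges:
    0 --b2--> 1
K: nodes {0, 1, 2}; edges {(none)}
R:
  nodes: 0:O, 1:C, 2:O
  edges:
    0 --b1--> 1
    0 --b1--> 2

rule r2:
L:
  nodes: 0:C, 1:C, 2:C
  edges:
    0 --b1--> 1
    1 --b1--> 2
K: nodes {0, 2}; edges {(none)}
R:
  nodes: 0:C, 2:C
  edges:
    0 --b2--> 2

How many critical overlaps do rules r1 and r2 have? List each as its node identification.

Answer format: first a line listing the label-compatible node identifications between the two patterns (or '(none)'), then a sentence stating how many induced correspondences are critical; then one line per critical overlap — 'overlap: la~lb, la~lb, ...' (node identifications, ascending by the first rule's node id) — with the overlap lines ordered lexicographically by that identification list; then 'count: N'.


label-compatible node identifications between L(r1) and L(r2): 1~0, 1~1, 1~2
0 of the induced correspondences are critical overlaps of r1 and r2.
count: 0


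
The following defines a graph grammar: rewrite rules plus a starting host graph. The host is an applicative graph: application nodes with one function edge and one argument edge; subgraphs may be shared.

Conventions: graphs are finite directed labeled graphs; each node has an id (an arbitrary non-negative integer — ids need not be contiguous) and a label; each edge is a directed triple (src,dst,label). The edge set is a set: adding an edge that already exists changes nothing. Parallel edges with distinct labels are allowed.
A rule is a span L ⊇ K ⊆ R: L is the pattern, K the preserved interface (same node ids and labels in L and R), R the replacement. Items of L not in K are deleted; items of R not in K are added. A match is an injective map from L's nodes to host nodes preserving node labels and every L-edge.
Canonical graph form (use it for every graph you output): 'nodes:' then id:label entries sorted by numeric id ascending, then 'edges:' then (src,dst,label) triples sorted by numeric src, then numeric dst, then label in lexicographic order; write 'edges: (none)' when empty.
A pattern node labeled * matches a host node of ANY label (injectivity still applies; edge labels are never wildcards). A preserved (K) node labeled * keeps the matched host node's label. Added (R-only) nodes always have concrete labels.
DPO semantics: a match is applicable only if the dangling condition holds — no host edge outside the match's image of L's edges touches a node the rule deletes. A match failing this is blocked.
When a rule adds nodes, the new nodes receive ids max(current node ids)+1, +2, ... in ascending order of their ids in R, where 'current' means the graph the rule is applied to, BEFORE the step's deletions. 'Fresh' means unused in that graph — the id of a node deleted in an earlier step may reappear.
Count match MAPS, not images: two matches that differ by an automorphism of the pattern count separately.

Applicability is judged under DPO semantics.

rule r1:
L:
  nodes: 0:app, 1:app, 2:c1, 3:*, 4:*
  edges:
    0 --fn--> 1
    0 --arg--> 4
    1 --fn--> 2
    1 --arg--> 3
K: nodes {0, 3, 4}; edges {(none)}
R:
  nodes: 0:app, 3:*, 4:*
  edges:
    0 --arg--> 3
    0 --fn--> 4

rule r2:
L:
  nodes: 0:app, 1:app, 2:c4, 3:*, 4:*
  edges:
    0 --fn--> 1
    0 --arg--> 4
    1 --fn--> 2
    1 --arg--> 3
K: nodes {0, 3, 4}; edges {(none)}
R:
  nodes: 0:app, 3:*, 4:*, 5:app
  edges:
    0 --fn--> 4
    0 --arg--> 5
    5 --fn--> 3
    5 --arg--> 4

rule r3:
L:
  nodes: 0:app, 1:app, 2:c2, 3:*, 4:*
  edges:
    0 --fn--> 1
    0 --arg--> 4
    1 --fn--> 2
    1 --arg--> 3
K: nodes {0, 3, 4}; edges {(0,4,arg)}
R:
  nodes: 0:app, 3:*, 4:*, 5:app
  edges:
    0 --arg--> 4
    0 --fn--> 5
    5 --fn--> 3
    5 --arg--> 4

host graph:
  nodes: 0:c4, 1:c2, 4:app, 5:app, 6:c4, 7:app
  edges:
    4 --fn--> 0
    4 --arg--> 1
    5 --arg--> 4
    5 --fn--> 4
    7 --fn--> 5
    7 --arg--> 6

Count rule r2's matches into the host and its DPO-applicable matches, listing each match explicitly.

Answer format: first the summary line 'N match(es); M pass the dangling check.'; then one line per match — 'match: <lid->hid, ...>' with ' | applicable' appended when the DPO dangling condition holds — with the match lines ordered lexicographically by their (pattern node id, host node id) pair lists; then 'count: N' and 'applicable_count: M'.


0 match(es); 0 pass the dangling check.
count: 0
applicable_count: 0


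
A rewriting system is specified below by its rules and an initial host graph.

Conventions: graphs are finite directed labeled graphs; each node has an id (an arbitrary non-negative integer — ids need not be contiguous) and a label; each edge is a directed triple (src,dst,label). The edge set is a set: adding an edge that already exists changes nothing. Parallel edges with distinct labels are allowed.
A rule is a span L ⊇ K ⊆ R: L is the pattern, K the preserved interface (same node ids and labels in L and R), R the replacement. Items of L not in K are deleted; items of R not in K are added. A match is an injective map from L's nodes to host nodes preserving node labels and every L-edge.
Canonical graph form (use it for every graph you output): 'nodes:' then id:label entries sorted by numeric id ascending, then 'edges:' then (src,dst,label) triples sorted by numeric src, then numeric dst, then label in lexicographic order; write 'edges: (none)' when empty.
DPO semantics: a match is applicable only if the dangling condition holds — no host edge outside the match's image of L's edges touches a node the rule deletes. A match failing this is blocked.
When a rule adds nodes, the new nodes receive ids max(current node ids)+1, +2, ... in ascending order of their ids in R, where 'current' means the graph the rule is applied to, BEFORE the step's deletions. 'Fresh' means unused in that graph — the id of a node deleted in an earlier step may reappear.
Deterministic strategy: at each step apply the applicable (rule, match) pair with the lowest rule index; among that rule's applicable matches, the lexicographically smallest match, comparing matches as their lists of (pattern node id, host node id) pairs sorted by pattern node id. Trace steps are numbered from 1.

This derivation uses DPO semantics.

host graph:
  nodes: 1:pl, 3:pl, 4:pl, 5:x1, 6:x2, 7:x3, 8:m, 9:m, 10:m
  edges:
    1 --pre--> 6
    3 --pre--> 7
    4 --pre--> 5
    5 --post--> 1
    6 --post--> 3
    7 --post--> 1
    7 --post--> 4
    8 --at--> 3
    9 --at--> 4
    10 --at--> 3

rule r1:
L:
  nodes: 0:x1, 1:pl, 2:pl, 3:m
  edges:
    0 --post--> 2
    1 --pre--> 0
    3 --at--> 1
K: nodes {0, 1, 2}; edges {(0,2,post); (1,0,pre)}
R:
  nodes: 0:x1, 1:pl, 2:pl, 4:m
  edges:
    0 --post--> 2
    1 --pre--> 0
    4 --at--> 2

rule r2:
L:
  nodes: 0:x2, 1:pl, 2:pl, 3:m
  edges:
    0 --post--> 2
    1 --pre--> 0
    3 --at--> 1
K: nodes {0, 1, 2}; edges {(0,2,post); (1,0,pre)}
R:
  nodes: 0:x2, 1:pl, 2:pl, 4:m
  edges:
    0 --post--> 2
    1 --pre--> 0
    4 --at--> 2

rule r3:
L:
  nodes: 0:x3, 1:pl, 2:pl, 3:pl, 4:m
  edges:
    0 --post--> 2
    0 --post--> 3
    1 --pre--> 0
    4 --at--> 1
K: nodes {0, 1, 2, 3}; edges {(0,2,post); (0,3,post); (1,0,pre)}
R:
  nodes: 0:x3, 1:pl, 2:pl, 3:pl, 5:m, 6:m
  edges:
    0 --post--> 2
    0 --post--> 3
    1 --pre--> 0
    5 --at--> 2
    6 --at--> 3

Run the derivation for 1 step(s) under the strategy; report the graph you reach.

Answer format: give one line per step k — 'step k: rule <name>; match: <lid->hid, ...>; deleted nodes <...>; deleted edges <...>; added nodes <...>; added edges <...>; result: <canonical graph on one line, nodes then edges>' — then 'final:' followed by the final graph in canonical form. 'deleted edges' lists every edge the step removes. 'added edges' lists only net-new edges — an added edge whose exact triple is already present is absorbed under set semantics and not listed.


step 1: rule r1; match: 0->5, 1->4, 2->1, 3->9; deleted nodes 9; deleted edges (9,4,at); added nodes 11; added edges (11,1,at); result: nodes: 1:pl, 3:pl, 4:pl, 5:x1, 6:x2, 7:x3, 8:m, 10:m, 11:m edges: (1,6,pre); (3,7,pre); (4,5,pre); (5,1,post); (6,3,post); (7,1,post); (7,4,post); (8,3,at); (10,3,at); (11,1,at)
final:
nodes: 1:pl, 3:pl, 4:pl, 5:x1, 6:x2, 7:x3, 8:m, 10:m, 11:m
edges: (1,6,pre); (3,7,pre); (4,5,pre); (5,1,post); (6,3,post); (7,1,post); (7,4,post); (8,3,at); (10,3,at); (11,1,at)


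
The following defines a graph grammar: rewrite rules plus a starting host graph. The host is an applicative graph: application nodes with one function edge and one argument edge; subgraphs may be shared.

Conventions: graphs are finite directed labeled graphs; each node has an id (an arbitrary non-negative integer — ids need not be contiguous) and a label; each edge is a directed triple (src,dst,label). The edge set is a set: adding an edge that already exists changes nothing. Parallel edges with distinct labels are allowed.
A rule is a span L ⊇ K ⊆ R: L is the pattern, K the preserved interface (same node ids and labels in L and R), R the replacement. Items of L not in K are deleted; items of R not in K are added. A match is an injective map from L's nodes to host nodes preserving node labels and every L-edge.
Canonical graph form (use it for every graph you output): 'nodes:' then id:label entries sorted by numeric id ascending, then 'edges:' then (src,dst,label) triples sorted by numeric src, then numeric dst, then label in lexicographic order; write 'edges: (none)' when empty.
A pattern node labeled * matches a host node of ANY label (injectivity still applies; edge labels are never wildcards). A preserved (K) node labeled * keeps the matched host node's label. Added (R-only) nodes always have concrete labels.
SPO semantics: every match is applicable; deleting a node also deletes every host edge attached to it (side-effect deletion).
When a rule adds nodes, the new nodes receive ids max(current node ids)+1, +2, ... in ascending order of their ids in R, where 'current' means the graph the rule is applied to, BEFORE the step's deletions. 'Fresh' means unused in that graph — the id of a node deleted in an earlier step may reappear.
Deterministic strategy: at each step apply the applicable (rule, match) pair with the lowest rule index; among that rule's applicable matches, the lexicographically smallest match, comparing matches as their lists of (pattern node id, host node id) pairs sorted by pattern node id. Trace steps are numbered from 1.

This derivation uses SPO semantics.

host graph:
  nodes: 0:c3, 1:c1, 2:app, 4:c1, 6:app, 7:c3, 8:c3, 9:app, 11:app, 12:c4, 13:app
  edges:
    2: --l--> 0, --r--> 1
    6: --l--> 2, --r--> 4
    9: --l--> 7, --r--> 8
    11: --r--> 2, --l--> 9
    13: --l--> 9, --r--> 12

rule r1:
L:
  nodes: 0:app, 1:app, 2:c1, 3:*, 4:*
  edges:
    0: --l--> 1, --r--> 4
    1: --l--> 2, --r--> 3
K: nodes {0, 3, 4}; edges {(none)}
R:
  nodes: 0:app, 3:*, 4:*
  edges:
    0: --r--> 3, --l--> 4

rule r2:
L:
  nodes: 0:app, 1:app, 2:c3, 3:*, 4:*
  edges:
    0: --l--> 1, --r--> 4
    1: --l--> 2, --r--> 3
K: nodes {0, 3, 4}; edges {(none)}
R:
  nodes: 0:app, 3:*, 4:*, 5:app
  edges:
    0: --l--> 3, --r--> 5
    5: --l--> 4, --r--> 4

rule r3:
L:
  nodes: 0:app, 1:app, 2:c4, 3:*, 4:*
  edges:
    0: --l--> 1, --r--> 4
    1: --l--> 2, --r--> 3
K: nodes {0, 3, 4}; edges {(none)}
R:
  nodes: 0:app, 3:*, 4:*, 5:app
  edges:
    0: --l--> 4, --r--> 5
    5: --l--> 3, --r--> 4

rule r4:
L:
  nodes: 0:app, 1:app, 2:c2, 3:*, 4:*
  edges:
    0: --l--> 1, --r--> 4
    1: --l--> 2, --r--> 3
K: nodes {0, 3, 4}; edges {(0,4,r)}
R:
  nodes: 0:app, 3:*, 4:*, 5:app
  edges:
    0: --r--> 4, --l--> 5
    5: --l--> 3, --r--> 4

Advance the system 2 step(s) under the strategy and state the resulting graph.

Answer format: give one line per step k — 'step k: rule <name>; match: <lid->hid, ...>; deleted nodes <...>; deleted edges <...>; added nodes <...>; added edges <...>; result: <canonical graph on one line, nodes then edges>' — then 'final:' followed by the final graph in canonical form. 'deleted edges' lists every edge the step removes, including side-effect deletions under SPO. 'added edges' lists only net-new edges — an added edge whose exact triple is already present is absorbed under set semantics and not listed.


step 1: rule r2; match: 0->6, 1->2, 2->0, 3->1, 4->4; deleted nodes 0, 2; deleted edges (2,0,l); (2,1,r); (6,2,l); (6,4,r); (11,2,r); added nodes 14; added edges (6,1,l); (6,14,r); (14,4,l); (14,4,r); result: nodes: 1:c1, 4:c1, 6:app, 7:c3, 8:c3, 9:app, 11:app, 12:c4, 13:app, 14:app edges: (6,1,l); (6,14,r); (9,7,l); (9,8,r); (11,9,l); (13,9,l); (13,12,r); (14,4,l); (14,4,r)
step 2: rule r2; match: 0->13, 1->9, 2->7, 3->8, 4->12; deleted nodes 7, 9; deleted edges (9,7,l); (9,8,r); (11,9,l); (13,9,l); (13,12,r); added nodes 15; added edges (13,8,l); (13,15,r); (15,12,l); (15,12,r); result: nodes: 1:c1, 4:c1, 6:app, 8:c3, 11:app, 12:c4, 13:app, 14:app, 15:app edges: (6,1,l); (6,14,r); (13,8,l); (13,15,r); (14,4,l); (14,4,r); (15,12,l); (15,12,r)
final:
nodes: 1:c1, 4:c1, 6:app, 8:c3, 11:app, 12:c4, 13:app, 14:app, 15:app
edges: (6,1,l); (6,14,r); (13,8,l); (13,15,r); (14,4,l); (14,4,r); (15,12,l); (15,12,r)


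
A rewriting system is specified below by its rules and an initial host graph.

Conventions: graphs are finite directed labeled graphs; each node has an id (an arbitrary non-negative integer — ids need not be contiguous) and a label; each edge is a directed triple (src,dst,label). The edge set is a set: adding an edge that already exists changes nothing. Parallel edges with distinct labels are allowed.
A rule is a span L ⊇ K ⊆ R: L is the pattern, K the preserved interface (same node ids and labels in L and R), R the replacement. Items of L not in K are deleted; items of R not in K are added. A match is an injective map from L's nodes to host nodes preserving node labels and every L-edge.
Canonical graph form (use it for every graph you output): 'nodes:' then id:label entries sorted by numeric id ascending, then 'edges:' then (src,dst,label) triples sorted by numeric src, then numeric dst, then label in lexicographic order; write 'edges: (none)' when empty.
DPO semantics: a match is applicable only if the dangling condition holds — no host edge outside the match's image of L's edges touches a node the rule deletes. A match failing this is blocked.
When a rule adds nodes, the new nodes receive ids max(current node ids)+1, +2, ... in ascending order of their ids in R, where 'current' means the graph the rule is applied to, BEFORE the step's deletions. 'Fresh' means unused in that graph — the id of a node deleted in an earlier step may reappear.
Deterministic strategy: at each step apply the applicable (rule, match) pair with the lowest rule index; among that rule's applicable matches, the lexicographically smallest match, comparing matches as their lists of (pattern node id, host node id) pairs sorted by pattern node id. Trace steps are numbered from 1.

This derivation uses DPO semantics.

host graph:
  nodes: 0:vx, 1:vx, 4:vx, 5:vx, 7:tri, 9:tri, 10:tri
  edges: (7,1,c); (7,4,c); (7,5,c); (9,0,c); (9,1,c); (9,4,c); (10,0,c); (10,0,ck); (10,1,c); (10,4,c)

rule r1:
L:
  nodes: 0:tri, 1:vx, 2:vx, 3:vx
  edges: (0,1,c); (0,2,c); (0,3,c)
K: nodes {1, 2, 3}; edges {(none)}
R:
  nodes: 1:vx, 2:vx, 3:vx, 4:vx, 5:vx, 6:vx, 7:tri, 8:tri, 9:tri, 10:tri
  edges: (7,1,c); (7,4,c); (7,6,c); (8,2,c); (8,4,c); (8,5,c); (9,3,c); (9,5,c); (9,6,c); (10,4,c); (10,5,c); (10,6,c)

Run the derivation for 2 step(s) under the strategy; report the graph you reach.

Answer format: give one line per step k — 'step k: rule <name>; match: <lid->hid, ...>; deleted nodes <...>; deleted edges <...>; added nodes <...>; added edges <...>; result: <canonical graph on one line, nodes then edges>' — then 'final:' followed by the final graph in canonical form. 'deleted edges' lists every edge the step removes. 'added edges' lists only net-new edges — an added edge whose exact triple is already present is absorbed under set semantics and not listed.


step 1: rule r1; match: 0->7, 1->1, 2->4, 3->5; deleted nodes 7; deleted edges (7,1,c); (7,4,c); (7,5,c); added nodes 11, 12, 13, 14, 15, 16, 17; added edges (14,1,c); (14,11,c); (14,13,c); (15,4,c); (15,11,c); (15,12,c); (16,5,c); (16,12,c); (16,13,c); (17,11,c); (17,12,c); (17,13,c); result: nodes: 0:vx, 1:vx, 4:vx, 5:vx, 9:tri, 10:tri, 11:vx, 12:vx, 13:vx, 14:tri, 15:tri, 16:tri, 17:tri edges: (9,0,c); (9,1,c); (9,4,c); (10,0,c); (10,0,ck); (10,1,c); (10,4,c); (14,1,c); (14,11,c); (14,13,c); (15,4,c); (15,11,c); (15,12,c); (16,5,c); (16,12,c); (16,13,c); (17,11,c); (17,12,c); (17,13,c)
step 2: rule r1; match: 0->9, 1->0, 2->1, 3->4; deleted nodes 9; deleted edges (9,0,c); (9,1,c); (9,4,c); added nodes 18, 19, 20, 21, 22, 23, 24; added edges (21,0,c); (21,18,c); (21,20,c); (22,1,c); (22,18,c); (22,19,c); (23,4,c); (23,19,c); (23,20,c); (24,18,c); (24,19,c); (24,20,c); result: nodes: 0:vx, 1:vx, 4:vx, 5:vx, 10:tri, 11:vx, 12:vx, 13:vx, 14:tri, 15:tri, 16:tri, 17:tri, 18:vx, 19:vx, 20:vx, 21:tri, 22:tri, 23:tri, 24:tri edges: (10,0,c); (10,0,ck); (10,1,c); (10,4,c); (14,1,c); (14,11,c); (14,13,c); (15,4,c); (15,11,c); (15,12,c); (16,5,c); (16,12,c); (16,13,c); (17,11,c); (17,12,c); (17,13,c); (21,0,c); (21,18,c); (21,20,c); (22,1,c); (22,18,c); (22,19,c); (23,4,c); (23,19,c); (23,20,c); (24,18,c); (24,19,c); (24,20,c)
final:
nodes: 0:vx, 1:vx, 4:vx, 5:vx, 10:tri, 11:vx, 12:vx, 13:vx, 14:tri, 15:tri, 16:tri, 17:tri, 18:vx, 19:vx, 20:vx, 21:tri, 22:tri, 23:tri, 24:tri
edges: (10,0,c); (10,0,ck); (10,1,c); (10,4,c); (14,1,c); (14,11,c); (14,13,c); (15,4,c); (15,11,c); (15,12,c); (16,5,c); (16,12,c); (16,13,c); (17,11,c); (17,12,c); (17,13,c); (21,0,c); (21,18,c); (21,20,c); (22,1,c); (22,18,c); (22,19,c); (23,4,c); (23,19,c); (23,20,c); (24,18,c); (24,19,c); (24,20,c)


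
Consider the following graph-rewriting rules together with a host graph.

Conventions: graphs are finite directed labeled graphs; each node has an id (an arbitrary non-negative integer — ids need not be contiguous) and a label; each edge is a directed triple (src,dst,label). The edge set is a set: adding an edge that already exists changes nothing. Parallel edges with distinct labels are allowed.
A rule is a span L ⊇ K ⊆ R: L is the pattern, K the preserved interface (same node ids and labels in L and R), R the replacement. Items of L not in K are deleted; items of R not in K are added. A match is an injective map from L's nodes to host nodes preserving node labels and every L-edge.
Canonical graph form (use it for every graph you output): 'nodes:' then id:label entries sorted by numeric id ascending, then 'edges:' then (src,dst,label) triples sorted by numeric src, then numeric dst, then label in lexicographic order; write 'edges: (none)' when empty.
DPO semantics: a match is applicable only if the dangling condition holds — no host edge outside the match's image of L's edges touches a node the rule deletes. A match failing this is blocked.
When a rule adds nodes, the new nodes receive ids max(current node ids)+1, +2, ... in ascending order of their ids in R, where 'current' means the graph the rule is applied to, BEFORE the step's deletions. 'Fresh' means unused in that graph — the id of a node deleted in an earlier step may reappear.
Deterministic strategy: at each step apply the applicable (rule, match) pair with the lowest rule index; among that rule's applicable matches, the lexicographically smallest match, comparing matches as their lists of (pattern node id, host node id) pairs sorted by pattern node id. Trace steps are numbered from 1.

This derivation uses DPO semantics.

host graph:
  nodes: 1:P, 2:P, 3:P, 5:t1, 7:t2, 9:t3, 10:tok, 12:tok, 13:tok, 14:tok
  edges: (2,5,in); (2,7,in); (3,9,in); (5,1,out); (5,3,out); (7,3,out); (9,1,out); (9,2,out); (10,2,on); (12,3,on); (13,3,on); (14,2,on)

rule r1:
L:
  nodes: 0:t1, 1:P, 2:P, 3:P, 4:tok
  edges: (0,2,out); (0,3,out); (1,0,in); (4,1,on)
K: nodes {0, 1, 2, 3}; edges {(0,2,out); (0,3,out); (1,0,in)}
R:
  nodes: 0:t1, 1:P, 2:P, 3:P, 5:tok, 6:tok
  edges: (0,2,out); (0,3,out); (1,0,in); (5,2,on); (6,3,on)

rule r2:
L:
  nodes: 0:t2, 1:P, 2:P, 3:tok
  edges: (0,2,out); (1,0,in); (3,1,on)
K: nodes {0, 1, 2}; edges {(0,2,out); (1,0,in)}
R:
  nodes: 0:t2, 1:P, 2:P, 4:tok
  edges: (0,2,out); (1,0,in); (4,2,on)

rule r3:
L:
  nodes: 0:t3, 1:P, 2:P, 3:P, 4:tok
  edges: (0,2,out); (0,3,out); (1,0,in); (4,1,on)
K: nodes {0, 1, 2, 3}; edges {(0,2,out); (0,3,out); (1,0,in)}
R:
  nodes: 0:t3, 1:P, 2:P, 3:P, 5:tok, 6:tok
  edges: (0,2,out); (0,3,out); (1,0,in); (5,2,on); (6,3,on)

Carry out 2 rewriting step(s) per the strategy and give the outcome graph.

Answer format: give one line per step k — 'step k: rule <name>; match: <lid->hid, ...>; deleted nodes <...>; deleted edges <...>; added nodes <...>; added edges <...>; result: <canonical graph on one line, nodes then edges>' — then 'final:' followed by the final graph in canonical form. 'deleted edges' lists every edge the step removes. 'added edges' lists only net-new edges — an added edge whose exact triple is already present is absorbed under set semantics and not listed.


step 1: rule r1; match: 0->5, 1->2, 2->1, 3->3, 4->10; deleted nodes 10; deleted edges (10,2,on); added nodes 15, 16; added edges (15,1,on); (16,3,on); result: nodes: 1:P, 2:P, 3:P, 5:t1, 7:t2, 9:t3, 12:tok, 13:tok, 14:tok, 15:tok, 16:tok edges: (2,5,in); (2,7,in); (3,9,in); (5,1,out); (5,3,out); (7,3,out); (9,1,out); (9,2,out); (12,3,on); (13,3,on); (14,2,on); (15,1,on); (16,3,on)
step 2: rule r1; match: 0->5, 1->2, 2->1, 3->3, 4->14; deleted nodes 14; deleted edges (14,2,on); added nodes 17, 18; added edges (17,1,on); (18,3,on); result: nodes: 1:P, 2:P, 3:P, 5:t1, 7:t2, 9:t3, 12:tok, 13:tok, 15:tok, 16:tok, 17:tok, 18:tok edges: (2,5,in); (2,7,in); (3,9,in); (5,1,out); (5,3,out); (7,3,out); (9,1,out); (9,2,out); (12,3,on); (13,3,on); (15,1,on); (16,3,on); (17,1,on); (18,3,on)
final:
nodes: 1:P, 2:P, 3:P, 5:t1, 7:t2, 9:t3, 12:tok, 13:tok, 15:tok, 16:tok, 17:tok, 18:tok
edges: (2,5,in); (2,7,in); (3,9,in); (5,1,out); (5,3,out); (7,3,out); (9,1,out); (9,2,out); (12,3,on); (13,3,on); (15,1,on); (16,3,on); (17,1,on); (18,3,on)
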